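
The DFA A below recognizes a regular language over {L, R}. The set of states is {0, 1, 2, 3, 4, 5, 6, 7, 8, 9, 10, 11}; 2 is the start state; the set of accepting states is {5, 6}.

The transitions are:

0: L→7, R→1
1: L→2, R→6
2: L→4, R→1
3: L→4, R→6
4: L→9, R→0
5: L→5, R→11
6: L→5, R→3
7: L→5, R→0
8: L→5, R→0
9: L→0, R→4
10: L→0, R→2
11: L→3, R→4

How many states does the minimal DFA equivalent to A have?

10

Reachable states from the start: {0,1,2,3,4,5,6,7,9,11}. Unreachable: {8,10} — drop them.
Start with accepting vs non-accepting: {5,6} | {0,1,2,3,4,7,9,11}.
Refine {0,1,2,3,4,7,9,11} on symbol L: members go to different blocks, giving {0,1,2,3,4,9,11} and {7}.
Split {0,1,2,3,4,9,11} by δ(·,L) → {1,2,3,4,9,11} and {0}.
Refine {1,2,3,4,9,11} on symbol L: members go to different blocks, giving {1,2,3,4,11} and {9}.
Refine {1,2,3,4,11} on symbol L: members go to different blocks, giving {1,2,3,11} and {4}.
Refine {1,2,3,11} on symbol L: members go to different blocks, giving {1,11} and {2,3}.
Split {5,6} by δ(·,R) → {5} and {6}.
Refine {1,11} on symbol R: members go to different blocks, giving {1} and {11}.
Split {2,3} by δ(·,R) → {2} and {3}.
No further refinement is possible. Final partition (10 blocks): {5} | {1} | {7} | {0} | {9} | {4} | {2} | {6} | {11} | {3}.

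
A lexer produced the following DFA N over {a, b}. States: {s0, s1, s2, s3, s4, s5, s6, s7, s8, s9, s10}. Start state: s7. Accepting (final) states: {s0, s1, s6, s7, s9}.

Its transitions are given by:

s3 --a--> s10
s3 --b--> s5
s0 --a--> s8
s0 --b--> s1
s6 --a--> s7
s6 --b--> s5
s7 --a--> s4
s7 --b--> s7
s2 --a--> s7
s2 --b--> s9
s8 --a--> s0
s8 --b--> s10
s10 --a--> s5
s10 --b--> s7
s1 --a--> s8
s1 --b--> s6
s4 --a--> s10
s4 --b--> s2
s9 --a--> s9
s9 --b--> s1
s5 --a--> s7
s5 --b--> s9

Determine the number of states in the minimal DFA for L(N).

9

States {s3} cannot be reached from the start state, so discard them.
P0 = {s0,s1,s6,s7,s9} | {s2,s4,s5,s8,s10}.
On input a, block {s0,s1,s6,s7,s9} splits into {s0,s1,s7} and {s6,s9}.
Refine {s0,s1,s7} on symbol b: members go to different blocks, giving {s0,s7} and {s1}.
On input b, block {s0,s7} splits into {s0} and {s7}.
Split {s2,s4,s5,s8,s10} by δ(·,a) → {s2,s5} and {s4,s10} and {s8}.
On input a, block {s6,s9} splits into {s6} and {s9}.
On input a, block {s4,s10} splits into {s4} and {s10}.
The partition is now stable with 9 blocks: {s0} | {s2,s5} | {s6} | {s1} | {s7} | {s4} | {s8} | {s9} | {s10}.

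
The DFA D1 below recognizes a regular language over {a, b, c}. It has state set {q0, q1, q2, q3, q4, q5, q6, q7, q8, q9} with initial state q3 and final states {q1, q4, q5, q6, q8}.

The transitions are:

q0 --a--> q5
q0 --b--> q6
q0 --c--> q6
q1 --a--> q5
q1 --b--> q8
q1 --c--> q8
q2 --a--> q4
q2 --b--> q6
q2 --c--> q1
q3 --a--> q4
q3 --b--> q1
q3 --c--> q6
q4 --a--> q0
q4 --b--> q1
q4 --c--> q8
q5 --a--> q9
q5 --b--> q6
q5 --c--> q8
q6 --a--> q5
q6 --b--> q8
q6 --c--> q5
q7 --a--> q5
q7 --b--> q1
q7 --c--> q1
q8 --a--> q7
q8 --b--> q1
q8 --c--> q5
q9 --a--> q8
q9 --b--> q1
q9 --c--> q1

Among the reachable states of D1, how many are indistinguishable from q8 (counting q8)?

3

First remove the unreachable states {q2}; 9 states remain.
Start with accepting vs non-accepting: {q1,q4,q5,q6,q8} | {q0,q3,q7,q9}.
On input a, block {q1,q4,q5,q6,q8} splits into {q4,q5,q8} and {q1,q6}.
No further refinement is possible. Final partition (3 blocks): {q4,q5,q8} | {q0,q3,q7,q9} | {q1,q6}.
The equivalence class containing q8 is {q4,q5,q8}, of size 3.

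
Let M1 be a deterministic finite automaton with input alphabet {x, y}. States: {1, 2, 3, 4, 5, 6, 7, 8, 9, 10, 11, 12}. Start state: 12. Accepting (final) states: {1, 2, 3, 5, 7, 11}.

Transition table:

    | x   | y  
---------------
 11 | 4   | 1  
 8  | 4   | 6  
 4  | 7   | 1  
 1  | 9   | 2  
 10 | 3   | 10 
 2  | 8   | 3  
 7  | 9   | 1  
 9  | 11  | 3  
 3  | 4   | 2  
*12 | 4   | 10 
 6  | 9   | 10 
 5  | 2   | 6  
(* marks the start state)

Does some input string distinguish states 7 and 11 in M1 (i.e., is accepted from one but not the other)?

States {5} cannot be reached from the start state, so discard them.
Initial partition by acceptance: {1,2,3,7,11} | {4,6,8,9,10,12}.
On input x, block {4,6,8,9,10,12} splits into {4,9,10} and {6,8,12}.
Split {1,2,3,7,11} by δ(·,x) → {1,3,7,11} and {2}.
On input y, block {1,3,7,11} splits into {1,3} and {7,11}.
On input x, block {4,9,10} splits into {4,9} and {10}.
Refine {6,8,12} on symbol y: members go to different blocks, giving {6,12} and {8}.
No further refinement is possible. Final partition (7 blocks): {1,3} | {4,9} | {6,12} | {2} | {7,11} | {10} | {8}.
7 and 11 lie in the same block of the stable partition, so they are equivalent — no string distinguishes them.

No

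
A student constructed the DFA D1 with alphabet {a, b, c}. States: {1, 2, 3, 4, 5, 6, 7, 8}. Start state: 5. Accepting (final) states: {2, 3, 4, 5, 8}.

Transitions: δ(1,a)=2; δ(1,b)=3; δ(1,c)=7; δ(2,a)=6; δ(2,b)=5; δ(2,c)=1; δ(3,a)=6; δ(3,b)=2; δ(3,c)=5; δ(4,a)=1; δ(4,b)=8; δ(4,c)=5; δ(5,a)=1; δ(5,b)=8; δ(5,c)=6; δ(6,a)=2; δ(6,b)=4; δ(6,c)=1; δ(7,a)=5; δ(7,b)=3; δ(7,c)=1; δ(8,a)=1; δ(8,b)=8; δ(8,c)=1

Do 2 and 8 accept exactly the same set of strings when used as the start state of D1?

Yes

All states are reachable from the start state.
Initial partition by acceptance: {2,3,4,5,8} | {1,6,7}.
Refine {2,3,4,5,8} on symbol c: members go to different blocks, giving {2,5,8} and {3,4}.
No further refinement is possible. Final partition (3 blocks): {2,5,8} | {1,6,7} | {3,4}.
2 and 8 lie in the same block of the stable partition, so they are equivalent — no string distinguishes them.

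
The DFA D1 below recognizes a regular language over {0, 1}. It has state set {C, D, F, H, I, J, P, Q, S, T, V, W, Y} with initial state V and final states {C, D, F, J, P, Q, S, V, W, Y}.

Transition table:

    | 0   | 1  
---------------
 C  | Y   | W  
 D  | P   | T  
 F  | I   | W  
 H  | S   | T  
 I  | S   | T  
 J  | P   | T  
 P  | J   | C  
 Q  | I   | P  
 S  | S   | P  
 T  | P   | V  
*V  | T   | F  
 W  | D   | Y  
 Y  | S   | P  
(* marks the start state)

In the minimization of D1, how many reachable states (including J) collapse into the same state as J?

2

First remove the unreachable states {H,Q}; 11 states remain.
Initial partition by acceptance: {C,D,F,J,P,S,V,W,Y} | {I,T}.
Refine {C,D,F,J,P,S,V,W,Y} on symbol 0: members go to different blocks, giving {C,D,J,P,S,W,Y} and {F,V}.
Refine {C,D,J,P,S,W,Y} on symbol 1: members go to different blocks, giving {C,P,S,W,Y} and {D,J}.
On input 0, block {C,P,S,W,Y} splits into {C,S,Y} and {P,W}.
Split {I,T} by δ(·,0) → {I} and {T}.
Refine {F,V} on symbol 0: members go to different blocks, giving {F} and {V}.
The partition is now stable with 7 blocks: {C,S,Y} | {I} | {F} | {D,J} | {P,W} | {T} | {V}.
State J belongs to the block {D,J}, which has 2 states.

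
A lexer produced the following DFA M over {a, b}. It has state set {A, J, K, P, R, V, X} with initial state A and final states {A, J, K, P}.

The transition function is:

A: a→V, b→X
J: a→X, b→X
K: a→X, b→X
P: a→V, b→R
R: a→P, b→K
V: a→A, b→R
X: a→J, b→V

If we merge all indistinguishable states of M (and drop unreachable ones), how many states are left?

P0 = {A,J,K,P} | {R,V,X}.
Refine {R,V,X} on symbol b: members go to different blocks, giving {V,X} and {R}.
Refine {A,J,K,P} on symbol b: members go to different blocks, giving {A,J,K} and {P}.
On input b, block {V,X} splits into {V} and {X}.
On input a, block {A,J,K} splits into {J,K} and {A}.
No further refinement is possible. Final partition (6 blocks): {J,K} | {V} | {R} | {P} | {X} | {A}.

6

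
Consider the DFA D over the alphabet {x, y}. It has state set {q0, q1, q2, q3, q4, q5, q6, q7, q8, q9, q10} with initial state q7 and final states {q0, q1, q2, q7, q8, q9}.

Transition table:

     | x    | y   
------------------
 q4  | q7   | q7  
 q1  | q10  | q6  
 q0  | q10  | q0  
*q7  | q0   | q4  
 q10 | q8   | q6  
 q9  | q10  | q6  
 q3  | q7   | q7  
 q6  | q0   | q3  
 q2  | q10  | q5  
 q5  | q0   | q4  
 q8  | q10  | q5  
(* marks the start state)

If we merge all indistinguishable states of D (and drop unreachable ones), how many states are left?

States {q1,q2,q9} cannot be reached from the start state, so discard them.
P0 = {q0,q7,q8} | {q3,q4,q5,q6,q10}.
On input x, block {q0,q7,q8} splits into {q0,q8} and {q7}.
Refine {q0,q8} on symbol y: members go to different blocks, giving {q0} and {q8}.
Split {q3,q4,q5,q6,q10} by δ(·,x) → {q3,q4} and {q5,q6} and {q10}.
No further refinement is possible. Final partition (6 blocks): {q0} | {q3,q4} | {q7} | {q8} | {q5,q6} | {q10}.

6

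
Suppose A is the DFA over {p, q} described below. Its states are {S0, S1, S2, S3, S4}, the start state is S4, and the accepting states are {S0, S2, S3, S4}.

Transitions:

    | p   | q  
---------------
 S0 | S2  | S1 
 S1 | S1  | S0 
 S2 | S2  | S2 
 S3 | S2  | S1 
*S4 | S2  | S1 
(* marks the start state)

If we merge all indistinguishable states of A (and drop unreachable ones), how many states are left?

3

First remove the unreachable states {S3}; 4 states remain.
P0 = {S0,S2,S4} | {S1}.
On input q, block {S0,S2,S4} splits into {S0,S4} and {S2}.
Stable partition: {S0,S4} | {S1} | {S2} — 3 equivalence classes.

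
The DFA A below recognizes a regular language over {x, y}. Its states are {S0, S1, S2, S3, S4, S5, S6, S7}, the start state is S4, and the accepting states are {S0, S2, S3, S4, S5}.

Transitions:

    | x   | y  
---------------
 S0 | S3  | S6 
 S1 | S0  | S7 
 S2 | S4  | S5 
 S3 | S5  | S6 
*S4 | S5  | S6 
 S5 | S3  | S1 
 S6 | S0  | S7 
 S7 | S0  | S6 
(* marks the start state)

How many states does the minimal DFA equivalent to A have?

2

First remove the unreachable states {S2}; 7 states remain.
Start with accepting vs non-accepting: {S0,S3,S4,S5} | {S1,S6,S7}.
Stable partition: {S0,S3,S4,S5} | {S1,S6,S7} — 2 equivalence classes.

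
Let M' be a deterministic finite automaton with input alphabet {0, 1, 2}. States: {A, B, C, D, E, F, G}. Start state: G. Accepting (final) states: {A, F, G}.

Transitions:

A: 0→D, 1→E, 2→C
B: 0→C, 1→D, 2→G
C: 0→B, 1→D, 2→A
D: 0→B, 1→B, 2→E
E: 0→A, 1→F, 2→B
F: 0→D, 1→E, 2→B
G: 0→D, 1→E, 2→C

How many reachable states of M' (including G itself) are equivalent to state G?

3

All states are reachable from the start state.
Start with accepting vs non-accepting: {A,F,G} | {B,C,D,E}.
On input 0, block {B,C,D,E} splits into {B,C,D} and {E}.
Split {B,C,D} by δ(·,2) → {B,C} and {D}.
The partition is now stable with 4 blocks: {A,F,G} | {B,C} | {E} | {D}.
State G belongs to the block {A,F,G}, which has 3 states.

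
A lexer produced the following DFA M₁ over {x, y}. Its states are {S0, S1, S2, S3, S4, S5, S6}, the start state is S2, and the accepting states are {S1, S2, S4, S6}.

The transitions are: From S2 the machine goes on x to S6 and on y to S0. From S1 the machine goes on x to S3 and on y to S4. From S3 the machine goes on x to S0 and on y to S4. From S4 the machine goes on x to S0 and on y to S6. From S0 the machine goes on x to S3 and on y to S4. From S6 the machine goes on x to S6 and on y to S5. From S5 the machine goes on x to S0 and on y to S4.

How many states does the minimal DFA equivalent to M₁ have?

3

Reachable states from the start: {S0,S2,S3,S4,S5,S6}. Unreachable: {S1} — drop them.
P0 = {S2,S4,S6} | {S0,S3,S5}.
Split {S2,S4,S6} by δ(·,x) → {S2,S6} and {S4}.
The partition is now stable with 3 blocks: {S2,S6} | {S0,S3,S5} | {S4}.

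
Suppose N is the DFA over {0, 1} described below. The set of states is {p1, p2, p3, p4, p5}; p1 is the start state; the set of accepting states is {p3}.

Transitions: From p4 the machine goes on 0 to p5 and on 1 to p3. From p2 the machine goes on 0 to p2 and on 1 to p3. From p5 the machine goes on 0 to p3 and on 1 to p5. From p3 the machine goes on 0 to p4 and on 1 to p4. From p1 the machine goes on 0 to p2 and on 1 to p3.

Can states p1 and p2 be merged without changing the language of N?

Every state is reachable, so we keep all 5.
Initial partition by acceptance: {p3} | {p1,p2,p4,p5}.
Split {p1,p2,p4,p5} by δ(·,0) → {p1,p2,p4} and {p5}.
Split {p1,p2,p4} by δ(·,0) → {p1,p2} and {p4}.
No further refinement is possible. Final partition (4 blocks): {p3} | {p1,p2} | {p5} | {p4}.
p1 and p2 lie in the same block of the stable partition, so they are equivalent — no string distinguishes them.

Yes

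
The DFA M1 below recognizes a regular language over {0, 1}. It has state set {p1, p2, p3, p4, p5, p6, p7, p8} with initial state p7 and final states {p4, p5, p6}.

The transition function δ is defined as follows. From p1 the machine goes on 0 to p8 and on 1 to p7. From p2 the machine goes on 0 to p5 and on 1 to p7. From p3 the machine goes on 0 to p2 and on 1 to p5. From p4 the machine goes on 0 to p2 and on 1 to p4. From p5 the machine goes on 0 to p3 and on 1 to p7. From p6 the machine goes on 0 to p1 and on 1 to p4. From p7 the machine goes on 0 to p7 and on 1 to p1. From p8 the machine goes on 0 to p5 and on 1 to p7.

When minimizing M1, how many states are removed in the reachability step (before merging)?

2

No path from p7 leads to p4, p6; the other 6 states are all reachable.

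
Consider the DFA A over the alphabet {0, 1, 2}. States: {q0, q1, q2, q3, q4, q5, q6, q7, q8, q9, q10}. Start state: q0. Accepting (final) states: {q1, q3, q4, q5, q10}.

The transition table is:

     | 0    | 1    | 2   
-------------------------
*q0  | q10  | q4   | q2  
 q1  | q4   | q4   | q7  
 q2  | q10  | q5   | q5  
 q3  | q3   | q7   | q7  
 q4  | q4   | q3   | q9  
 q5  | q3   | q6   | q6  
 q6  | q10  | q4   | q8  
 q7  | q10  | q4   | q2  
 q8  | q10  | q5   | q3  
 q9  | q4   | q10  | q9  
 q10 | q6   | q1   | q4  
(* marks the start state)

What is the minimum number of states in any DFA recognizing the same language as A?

7

Every state is reachable, so we keep all 11.
Start with accepting vs non-accepting: {q1,q3,q4,q5,q10} | {q0,q2,q6,q7,q8,q9}.
Split {q1,q3,q4,q5,q10} by δ(·,0) → {q1,q3,q4,q5} and {q10}.
Split {q1,q3,q4,q5} by δ(·,1) → {q1,q4} and {q3,q5}.
Split {q1,q4} by δ(·,1) → {q1} and {q4}.
Split {q0,q2,q6,q7,q8,q9} by δ(·,0) → {q0,q2,q6,q7,q8} and {q9}.
Refine {q0,q2,q6,q7,q8} on symbol 1: members go to different blocks, giving {q0,q6,q7} and {q2,q8}.
The partition is now stable with 7 blocks: {q1} | {q0,q6,q7} | {q10} | {q3,q5} | {q4} | {q9} | {q2,q8}.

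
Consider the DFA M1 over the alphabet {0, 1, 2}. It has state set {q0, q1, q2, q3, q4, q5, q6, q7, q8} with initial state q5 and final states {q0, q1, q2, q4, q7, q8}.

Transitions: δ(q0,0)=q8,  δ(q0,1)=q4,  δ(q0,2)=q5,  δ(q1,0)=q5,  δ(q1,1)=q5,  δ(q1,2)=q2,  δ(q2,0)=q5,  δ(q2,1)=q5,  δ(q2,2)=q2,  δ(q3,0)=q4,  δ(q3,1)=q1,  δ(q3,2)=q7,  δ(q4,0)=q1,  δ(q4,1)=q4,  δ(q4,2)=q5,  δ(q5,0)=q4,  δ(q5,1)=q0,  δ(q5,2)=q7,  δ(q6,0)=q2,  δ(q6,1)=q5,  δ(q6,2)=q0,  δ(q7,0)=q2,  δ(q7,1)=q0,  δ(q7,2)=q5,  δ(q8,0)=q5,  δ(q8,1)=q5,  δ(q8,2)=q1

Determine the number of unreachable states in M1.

2

Starting at q5 and following transitions, the reachable set is {q0, q1, q2, q4, q5, q7, q8}. That leaves q3, q6 unreachable — 2 in total.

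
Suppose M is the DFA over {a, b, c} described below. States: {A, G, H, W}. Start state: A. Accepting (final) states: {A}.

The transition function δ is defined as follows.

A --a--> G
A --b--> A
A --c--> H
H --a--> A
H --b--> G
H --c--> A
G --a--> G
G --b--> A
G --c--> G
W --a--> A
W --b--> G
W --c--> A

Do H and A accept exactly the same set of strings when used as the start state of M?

Reachable states from the start: {A,G,H}. Unreachable: {W} — drop them.
P0 = {A} | {G,H}.
On input a, block {G,H} splits into {H} and {G}.
Stable partition: {A} | {H} | {G} — 3 equivalence classes.
H and A end up in different blocks, so they are distinguishable. For instance, the string 'ε' is accepted from only A.

No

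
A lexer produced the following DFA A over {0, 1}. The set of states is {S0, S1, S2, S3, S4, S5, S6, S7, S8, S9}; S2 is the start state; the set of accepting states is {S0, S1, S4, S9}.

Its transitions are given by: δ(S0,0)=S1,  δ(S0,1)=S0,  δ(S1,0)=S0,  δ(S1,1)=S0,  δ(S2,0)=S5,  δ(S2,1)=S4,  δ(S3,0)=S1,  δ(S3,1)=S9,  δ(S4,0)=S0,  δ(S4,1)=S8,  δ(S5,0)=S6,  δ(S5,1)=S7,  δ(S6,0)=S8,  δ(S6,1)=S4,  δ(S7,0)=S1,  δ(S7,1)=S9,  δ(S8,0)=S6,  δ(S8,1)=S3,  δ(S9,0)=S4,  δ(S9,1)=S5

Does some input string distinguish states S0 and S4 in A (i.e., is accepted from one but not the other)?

All states are reachable from the start state.
Start with accepting vs non-accepting: {S0,S1,S4,S9} | {S2,S3,S5,S6,S7,S8}.
Refine {S0,S1,S4,S9} on symbol 1: members go to different blocks, giving {S0,S1} and {S4,S9}.
Refine {S2,S3,S5,S6,S7,S8} on symbol 0: members go to different blocks, giving {S2,S5,S6,S8} and {S3,S7}.
Refine {S2,S5,S6,S8} on symbol 1: members go to different blocks, giving {S2,S6} and {S5,S8}.
On input 0, block {S4,S9} splits into {S4} and {S9}.
Stable partition: {S0,S1} | {S2,S6} | {S4} | {S3,S7} | {S5,S8} | {S9} — 6 equivalence classes.
S0 and S4 end up in different blocks, so they are distinguishable. For instance, the string '1' is accepted from only S0.

Yes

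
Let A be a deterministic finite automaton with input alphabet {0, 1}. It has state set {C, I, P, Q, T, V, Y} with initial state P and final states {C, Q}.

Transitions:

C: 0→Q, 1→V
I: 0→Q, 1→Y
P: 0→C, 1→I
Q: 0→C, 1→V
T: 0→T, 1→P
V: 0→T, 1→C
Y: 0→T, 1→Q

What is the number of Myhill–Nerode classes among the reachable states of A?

5

Every state is reachable, so we keep all 7.
Start with accepting vs non-accepting: {C,Q} | {I,P,T,V,Y}.
On input 0, block {I,P,T,V,Y} splits into {T,V,Y} and {I,P}.
Split {T,V,Y} by δ(·,1) → {V,Y} and {T}.
Split {I,P} by δ(·,1) → {I} and {P}.
Stable partition: {C,Q} | {V,Y} | {I} | {T} | {P} — 5 equivalence classes.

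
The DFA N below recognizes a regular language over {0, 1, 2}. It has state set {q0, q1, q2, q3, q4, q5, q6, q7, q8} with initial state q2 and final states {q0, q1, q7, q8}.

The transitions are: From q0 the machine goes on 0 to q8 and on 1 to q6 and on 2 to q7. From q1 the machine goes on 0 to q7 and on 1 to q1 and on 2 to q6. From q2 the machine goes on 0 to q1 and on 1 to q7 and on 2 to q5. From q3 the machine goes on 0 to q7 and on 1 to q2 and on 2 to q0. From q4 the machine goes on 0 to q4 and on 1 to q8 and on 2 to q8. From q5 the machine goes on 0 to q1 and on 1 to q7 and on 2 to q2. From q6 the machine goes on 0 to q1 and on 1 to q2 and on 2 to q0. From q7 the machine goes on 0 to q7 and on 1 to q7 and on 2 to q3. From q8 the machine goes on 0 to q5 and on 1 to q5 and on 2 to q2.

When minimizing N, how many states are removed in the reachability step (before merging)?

BFS from q2 reaches {q0, q1, q2, q3, q5, q6, q7, q8}; the 1 state(s) q4 are never visited.

1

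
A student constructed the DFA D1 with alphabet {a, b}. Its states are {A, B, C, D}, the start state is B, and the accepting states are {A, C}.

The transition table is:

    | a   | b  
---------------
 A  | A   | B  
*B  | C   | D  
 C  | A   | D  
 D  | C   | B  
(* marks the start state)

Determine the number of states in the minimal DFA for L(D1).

P0 = {A,C} | {B,D}.
Stable partition: {A,C} | {B,D} — 2 equivalence classes.

2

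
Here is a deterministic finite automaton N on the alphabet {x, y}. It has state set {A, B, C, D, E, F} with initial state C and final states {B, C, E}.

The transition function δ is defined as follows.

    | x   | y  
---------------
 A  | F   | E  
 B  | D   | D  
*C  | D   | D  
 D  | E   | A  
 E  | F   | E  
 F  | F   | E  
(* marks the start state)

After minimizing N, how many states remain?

First remove the unreachable states {B}; 5 states remain.
Start with accepting vs non-accepting: {C,E} | {A,D,F}.
Split {C,E} by δ(·,y) → {C} and {E}.
Refine {A,D,F} on symbol x: members go to different blocks, giving {A,F} and {D}.
Stable partition: {C} | {A,F} | {E} | {D} — 4 equivalence classes.

4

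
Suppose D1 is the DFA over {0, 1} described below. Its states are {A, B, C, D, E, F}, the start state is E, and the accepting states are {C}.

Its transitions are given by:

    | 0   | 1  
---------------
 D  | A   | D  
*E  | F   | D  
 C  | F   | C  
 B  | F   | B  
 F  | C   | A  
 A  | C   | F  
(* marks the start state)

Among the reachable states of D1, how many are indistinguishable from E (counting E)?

2

States {B} cannot be reached from the start state, so discard them.
P0 = {C} | {A,D,E,F}.
Refine {A,D,E,F} on symbol 0: members go to different blocks, giving {A,F} and {D,E}.
The partition is now stable with 3 blocks: {C} | {A,F} | {D,E}.
The equivalence class containing E is {D,E}, of size 2.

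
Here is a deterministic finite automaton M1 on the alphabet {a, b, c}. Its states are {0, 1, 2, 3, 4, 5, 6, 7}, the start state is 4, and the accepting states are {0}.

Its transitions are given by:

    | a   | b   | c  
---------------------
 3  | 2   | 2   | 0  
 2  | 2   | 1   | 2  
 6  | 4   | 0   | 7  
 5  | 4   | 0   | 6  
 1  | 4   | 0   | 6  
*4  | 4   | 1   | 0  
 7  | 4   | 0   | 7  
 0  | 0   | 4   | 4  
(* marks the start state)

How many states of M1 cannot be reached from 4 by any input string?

3

Starting at 4 and following transitions, the reachable set is {0, 1, 4, 6, 7}. That leaves 2, 3, 5 unreachable — 3 in total.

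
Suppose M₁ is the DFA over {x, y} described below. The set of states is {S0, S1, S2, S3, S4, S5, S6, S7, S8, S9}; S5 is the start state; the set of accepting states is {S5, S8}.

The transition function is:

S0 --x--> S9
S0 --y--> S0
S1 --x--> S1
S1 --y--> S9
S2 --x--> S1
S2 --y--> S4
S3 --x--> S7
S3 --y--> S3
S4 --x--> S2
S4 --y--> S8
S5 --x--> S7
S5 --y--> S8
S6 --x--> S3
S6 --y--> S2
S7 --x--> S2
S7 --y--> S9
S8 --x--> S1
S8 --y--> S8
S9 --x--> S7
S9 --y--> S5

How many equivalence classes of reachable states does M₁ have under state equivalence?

First remove the unreachable states {S0,S3,S6}; 7 states remain.
Initial partition by acceptance: {S5,S8} | {S1,S2,S4,S7,S9}.
On input y, block {S1,S2,S4,S7,S9} splits into {S1,S2,S7} and {S4,S9}.
Stable partition: {S5,S8} | {S1,S2,S7} | {S4,S9} — 3 equivalence classes.

3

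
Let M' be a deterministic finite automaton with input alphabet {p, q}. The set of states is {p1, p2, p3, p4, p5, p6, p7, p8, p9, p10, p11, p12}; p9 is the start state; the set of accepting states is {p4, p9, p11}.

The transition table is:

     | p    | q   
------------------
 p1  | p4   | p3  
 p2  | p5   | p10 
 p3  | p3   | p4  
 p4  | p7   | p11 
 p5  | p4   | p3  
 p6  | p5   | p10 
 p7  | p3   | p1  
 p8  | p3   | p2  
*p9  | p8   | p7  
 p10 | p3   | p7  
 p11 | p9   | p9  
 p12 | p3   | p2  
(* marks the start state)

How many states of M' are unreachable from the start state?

Starting at p9 and following transitions, the reachable set is {p1, p2, p3, p4, p5, p7, p8, p9, p10, p11}. That leaves p6, p12 unreachable — 2 in total.

2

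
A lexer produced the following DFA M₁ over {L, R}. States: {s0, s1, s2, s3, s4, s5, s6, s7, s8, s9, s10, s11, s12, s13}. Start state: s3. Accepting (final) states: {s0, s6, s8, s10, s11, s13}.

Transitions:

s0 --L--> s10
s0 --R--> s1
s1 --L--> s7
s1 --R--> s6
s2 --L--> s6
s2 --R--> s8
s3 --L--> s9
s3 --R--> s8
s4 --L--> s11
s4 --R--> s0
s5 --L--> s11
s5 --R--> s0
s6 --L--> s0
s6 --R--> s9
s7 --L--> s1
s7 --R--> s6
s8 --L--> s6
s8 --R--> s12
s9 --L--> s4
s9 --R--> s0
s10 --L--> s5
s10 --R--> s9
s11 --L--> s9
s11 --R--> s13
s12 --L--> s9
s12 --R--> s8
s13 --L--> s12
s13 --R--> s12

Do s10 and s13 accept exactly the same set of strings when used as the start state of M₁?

States {s2} cannot be reached from the start state, so discard them.
P0 = {s0,s6,s8,s10,s11,s13} | {s1,s3,s4,s5,s7,s9,s12}.
Split {s0,s6,s8,s10,s11,s13} by δ(·,L) → {s0,s6,s8} and {s10,s11,s13}.
On input L, block {s0,s6,s8} splits into {s6,s8} and {s0}.
Split {s6,s8} by δ(·,L) → {s6} and {s8}.
Refine {s1,s3,s4,s5,s7,s9,s12} on symbol L: members go to different blocks, giving {s1,s3,s7,s9,s12} and {s4,s5}.
Refine {s1,s3,s7,s9,s12} on symbol L: members go to different blocks, giving {s1,s3,s7,s12} and {s9}.
On input L, block {s1,s3,s7,s12} splits into {s1,s7} and {s3,s12}.
Refine {s10,s11,s13} on symbol L: members go to different blocks, giving {s10} and {s11} and {s13}.
Stable partition: {s6} | {s1,s7} | {s10} | {s0} | {s8} | {s4,s5} | {s9} | {s3,s12} | {s11} | {s13} — 10 equivalence classes.
s10 and s13 end up in different blocks, so they are distinguishable. For instance, the string 'LL' is accepted from only s10.

No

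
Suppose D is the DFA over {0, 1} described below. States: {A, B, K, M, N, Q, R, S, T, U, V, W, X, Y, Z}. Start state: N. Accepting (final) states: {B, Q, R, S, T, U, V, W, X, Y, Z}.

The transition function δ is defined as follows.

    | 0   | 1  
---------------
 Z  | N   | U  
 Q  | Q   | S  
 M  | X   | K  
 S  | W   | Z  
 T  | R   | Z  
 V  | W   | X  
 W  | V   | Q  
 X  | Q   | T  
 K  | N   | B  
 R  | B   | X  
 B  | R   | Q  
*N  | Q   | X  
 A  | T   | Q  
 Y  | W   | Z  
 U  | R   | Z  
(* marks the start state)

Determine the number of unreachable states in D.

4

No path from N leads to A, K, M, Y; the other 11 states are all reachable.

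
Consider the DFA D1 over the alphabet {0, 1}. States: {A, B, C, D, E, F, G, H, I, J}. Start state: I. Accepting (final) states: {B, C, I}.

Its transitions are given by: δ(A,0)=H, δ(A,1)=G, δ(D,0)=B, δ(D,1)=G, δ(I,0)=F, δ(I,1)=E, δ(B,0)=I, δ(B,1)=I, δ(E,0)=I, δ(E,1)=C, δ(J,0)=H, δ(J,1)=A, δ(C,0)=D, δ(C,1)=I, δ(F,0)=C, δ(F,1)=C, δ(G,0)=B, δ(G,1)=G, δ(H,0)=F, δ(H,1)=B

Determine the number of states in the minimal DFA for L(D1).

First remove the unreachable states {A,H,J}; 7 states remain.
P0 = {B,C,I} | {D,E,F,G}.
Split {B,C,I} by δ(·,0) → {C,I} and {B}.
Refine {C,I} on symbol 1: members go to different blocks, giving {C} and {I}.
Refine {D,E,F,G} on symbol 0: members go to different blocks, giving {D,G} and {E} and {F}.
No further refinement is possible. Final partition (6 blocks): {C} | {D,G} | {B} | {I} | {E} | {F}.

6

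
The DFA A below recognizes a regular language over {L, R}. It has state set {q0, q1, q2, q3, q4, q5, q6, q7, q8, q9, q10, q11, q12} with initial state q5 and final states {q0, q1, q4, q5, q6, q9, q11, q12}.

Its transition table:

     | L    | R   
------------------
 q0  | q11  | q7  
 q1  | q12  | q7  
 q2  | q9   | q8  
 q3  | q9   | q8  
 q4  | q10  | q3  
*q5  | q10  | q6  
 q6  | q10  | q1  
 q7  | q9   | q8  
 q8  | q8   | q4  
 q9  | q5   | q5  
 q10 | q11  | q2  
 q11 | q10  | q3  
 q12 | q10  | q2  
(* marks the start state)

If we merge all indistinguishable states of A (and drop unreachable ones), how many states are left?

8

States {q0} cannot be reached from the start state, so discard them.
P0 = {q1,q4,q5,q6,q9,q11,q12} | {q2,q3,q7,q8,q10}.
Refine {q1,q4,q5,q6,q9,q11,q12} on symbol L: members go to different blocks, giving {q4,q5,q6,q11,q12} and {q1,q9}.
Refine {q4,q5,q6,q11,q12} on symbol R: members go to different blocks, giving {q4,q11,q12} and {q5} and {q6}.
Refine {q2,q3,q7,q8,q10} on symbol L: members go to different blocks, giving {q2,q3,q7} and {q8} and {q10}.
On input L, block {q1,q9} splits into {q1} and {q9}.
The partition is now stable with 8 blocks: {q4,q11,q12} | {q2,q3,q7} | {q1} | {q5} | {q6} | {q8} | {q10} | {q9}.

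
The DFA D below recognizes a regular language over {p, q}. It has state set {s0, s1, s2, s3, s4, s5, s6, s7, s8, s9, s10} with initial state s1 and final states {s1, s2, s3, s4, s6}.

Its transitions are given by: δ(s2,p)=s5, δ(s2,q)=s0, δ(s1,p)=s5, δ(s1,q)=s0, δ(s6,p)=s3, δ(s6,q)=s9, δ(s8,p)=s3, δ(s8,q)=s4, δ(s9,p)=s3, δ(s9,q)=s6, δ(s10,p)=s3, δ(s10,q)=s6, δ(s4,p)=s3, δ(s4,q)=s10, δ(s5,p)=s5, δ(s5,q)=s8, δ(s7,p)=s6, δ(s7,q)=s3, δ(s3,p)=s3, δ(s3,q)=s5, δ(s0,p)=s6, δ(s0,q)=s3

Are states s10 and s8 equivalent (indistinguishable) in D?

Yes

First remove the unreachable states {s2,s7}; 9 states remain.
Initial partition by acceptance: {s1,s3,s4,s6} | {s0,s5,s8,s9,s10}.
On input p, block {s1,s3,s4,s6} splits into {s3,s4,s6} and {s1}.
Split {s0,s5,s8,s9,s10} by δ(·,p) → {s0,s8,s9,s10} and {s5}.
Split {s3,s4,s6} by δ(·,q) → {s4,s6} and {s3}.
Split {s0,s8,s9,s10} by δ(·,p) → {s8,s9,s10} and {s0}.
No further refinement is possible. Final partition (6 blocks): {s4,s6} | {s8,s9,s10} | {s1} | {s5} | {s3} | {s0}.
s10 and s8 lie in the same block of the stable partition, so they are equivalent — no string distinguishes them.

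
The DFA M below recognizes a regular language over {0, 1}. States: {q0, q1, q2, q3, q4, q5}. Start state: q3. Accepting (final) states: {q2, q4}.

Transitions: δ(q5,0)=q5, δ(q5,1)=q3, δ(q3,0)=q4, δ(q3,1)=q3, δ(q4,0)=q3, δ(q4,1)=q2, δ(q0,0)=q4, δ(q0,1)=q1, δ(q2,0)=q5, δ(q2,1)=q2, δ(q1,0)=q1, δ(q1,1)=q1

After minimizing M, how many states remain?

First remove the unreachable states {q0,q1}; 4 states remain.
Initial partition by acceptance: {q2,q4} | {q3,q5}.
On input 0, block {q3,q5} splits into {q3} and {q5}.
On input 0, block {q2,q4} splits into {q2} and {q4}.
The partition is now stable with 4 blocks: {q2} | {q3} | {q5} | {q4}.

4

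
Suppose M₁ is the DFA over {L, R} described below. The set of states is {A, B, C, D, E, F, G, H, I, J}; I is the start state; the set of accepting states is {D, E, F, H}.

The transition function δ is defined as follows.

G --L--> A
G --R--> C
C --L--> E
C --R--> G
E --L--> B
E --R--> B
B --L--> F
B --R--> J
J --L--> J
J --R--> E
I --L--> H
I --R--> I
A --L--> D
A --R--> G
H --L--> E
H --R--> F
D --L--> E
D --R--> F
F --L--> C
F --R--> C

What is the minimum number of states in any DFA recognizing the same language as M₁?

All states are reachable from the start state.
Start with accepting vs non-accepting: {D,E,F,H} | {A,B,C,G,I,J}.
On input L, block {D,E,F,H} splits into {D,H} and {E,F}.
Refine {A,B,C,G,I,J} on symbol L: members go to different blocks, giving {A,I} and {B,C} and {G,J}.
Refine {A,I} on symbol R: members go to different blocks, giving {A} and {I}.
On input L, block {G,J} splits into {G} and {J}.
On input R, block {B,C} splits into {B} and {C}.
Split {E,F} by δ(·,L) → {E} and {F}.
No further refinement is possible. Final partition (9 blocks): {D,H} | {A} | {E} | {B} | {G} | {I} | {J} | {C} | {F}.

9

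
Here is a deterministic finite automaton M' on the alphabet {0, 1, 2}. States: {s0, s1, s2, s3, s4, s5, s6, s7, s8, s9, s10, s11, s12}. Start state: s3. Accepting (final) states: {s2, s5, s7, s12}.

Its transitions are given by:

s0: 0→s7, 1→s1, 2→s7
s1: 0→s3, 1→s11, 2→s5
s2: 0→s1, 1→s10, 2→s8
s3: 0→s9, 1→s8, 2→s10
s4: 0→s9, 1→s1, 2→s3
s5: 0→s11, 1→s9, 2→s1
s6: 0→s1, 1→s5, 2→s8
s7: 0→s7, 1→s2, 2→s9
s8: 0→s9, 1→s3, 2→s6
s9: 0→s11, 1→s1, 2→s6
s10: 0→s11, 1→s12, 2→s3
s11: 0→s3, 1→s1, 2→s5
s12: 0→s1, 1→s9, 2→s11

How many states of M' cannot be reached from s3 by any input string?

BFS from s3 reaches {s1, s3, s5, s6, s8, s9, s10, s11, s12}; the 4 state(s) s0, s2, s4, s7 are never visited.

4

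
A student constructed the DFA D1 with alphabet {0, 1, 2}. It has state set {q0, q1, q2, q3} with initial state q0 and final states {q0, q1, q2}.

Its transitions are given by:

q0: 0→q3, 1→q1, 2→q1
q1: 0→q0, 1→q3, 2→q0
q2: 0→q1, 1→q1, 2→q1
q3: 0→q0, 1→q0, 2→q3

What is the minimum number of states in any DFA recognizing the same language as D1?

3

First remove the unreachable states {q2}; 3 states remain.
Start with accepting vs non-accepting: {q0,q1} | {q3}.
Split {q0,q1} by δ(·,0) → {q0} and {q1}.
Stable partition: {q0} | {q3} | {q1} — 3 equivalence classes.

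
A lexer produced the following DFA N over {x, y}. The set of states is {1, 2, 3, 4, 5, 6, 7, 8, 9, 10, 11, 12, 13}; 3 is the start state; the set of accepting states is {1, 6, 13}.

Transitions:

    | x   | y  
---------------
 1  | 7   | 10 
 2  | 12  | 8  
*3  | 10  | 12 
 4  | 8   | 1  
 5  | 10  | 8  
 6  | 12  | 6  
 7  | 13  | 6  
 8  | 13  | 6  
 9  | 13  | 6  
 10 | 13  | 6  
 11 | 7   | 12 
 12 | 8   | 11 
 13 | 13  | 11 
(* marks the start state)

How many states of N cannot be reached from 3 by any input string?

No path from 3 leads to 1, 2, 4, 5, 9; the other 8 states are all reachable.

5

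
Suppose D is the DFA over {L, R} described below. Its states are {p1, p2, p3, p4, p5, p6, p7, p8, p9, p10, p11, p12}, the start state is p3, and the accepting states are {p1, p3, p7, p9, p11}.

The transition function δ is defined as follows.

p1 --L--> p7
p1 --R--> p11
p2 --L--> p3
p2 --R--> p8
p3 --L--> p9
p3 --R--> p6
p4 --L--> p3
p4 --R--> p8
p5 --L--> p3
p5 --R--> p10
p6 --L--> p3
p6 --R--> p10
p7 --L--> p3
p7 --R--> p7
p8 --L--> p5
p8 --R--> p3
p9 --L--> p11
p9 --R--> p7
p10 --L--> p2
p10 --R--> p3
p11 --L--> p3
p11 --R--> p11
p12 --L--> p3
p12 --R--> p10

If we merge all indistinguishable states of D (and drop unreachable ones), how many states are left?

5

First remove the unreachable states {p1,p4,p12}; 9 states remain.
Initial partition by acceptance: {p3,p7,p9,p11} | {p2,p5,p6,p8,p10}.
Split {p3,p7,p9,p11} by δ(·,R) → {p7,p9,p11} and {p3}.
Split {p7,p9,p11} by δ(·,L) → {p7,p11} and {p9}.
Refine {p2,p5,p6,p8,p10} on symbol L: members go to different blocks, giving {p2,p5,p6} and {p8,p10}.
Stable partition: {p7,p11} | {p2,p5,p6} | {p3} | {p9} | {p8,p10} — 5 equivalence classes.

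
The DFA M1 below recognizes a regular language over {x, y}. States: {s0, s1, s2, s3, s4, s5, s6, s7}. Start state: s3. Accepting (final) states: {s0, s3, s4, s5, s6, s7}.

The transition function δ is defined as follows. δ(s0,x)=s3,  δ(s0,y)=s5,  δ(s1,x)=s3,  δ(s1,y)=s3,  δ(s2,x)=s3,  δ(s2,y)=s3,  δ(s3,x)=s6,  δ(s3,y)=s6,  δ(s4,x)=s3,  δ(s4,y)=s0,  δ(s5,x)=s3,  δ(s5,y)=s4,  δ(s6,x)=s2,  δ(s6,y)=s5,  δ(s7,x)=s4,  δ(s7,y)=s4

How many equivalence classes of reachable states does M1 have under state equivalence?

First remove the unreachable states {s1,s7}; 6 states remain.
Start with accepting vs non-accepting: {s0,s3,s4,s5,s6} | {s2}.
On input x, block {s0,s3,s4,s5,s6} splits into {s0,s3,s4,s5} and {s6}.
Split {s0,s3,s4,s5} by δ(·,x) → {s0,s4,s5} and {s3}.
No further refinement is possible. Final partition (4 blocks): {s0,s4,s5} | {s2} | {s6} | {s3}.

4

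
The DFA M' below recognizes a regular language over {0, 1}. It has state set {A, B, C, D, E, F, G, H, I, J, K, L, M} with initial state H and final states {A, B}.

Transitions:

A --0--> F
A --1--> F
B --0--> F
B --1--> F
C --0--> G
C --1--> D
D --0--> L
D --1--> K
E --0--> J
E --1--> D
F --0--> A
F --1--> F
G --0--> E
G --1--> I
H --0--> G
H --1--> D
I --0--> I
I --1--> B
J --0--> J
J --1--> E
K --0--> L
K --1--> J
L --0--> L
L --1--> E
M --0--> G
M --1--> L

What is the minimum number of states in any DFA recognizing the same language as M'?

6

First remove the unreachable states {C,M}; 11 states remain.
P0 = {A,B} | {D,E,F,G,H,I,J,K,L}.
Refine {D,E,F,G,H,I,J,K,L} on symbol 0: members go to different blocks, giving {D,E,G,H,I,J,K,L} and {F}.
Split {D,E,G,H,I,J,K,L} by δ(·,1) → {D,E,G,H,J,K,L} and {I}.
On input 1, block {D,E,G,H,J,K,L} splits into {D,E,H,J,K,L} and {G}.
Split {D,E,H,J,K,L} by δ(·,0) → {D,E,J,K,L} and {H}.
The partition is now stable with 6 blocks: {A,B} | {D,E,J,K,L} | {F} | {I} | {G} | {H}.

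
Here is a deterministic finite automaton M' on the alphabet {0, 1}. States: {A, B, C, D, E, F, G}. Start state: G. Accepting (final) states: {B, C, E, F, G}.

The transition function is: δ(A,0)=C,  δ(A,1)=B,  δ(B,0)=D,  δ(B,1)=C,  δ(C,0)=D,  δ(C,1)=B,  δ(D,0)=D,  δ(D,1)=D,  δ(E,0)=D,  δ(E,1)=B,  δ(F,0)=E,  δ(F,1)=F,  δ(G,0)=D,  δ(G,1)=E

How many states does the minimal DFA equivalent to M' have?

2

Reachable states from the start: {B,C,D,E,G}. Unreachable: {A,F} — drop them.
P0 = {B,C,E,G} | {D}.
No further refinement is possible. Final partition (2 blocks): {B,C,E,G} | {D}.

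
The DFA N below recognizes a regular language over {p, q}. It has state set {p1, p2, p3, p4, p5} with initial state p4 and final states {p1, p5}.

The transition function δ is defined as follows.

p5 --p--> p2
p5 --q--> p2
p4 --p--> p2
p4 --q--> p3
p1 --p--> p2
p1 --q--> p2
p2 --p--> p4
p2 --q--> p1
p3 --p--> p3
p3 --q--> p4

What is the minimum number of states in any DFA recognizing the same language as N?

First remove the unreachable states {p5}; 4 states remain.
P0 = {p1} | {p2,p3,p4}.
Split {p2,p3,p4} by δ(·,q) → {p3,p4} and {p2}.
Split {p3,p4} by δ(·,p) → {p3} and {p4}.
The partition is now stable with 4 blocks: {p1} | {p3} | {p2} | {p4}.

4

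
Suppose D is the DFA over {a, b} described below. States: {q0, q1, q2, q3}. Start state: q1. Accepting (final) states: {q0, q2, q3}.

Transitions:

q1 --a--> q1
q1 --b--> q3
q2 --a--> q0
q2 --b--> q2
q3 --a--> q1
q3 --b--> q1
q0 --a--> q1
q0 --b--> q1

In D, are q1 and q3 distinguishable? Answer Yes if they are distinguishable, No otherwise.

States {q0,q2} cannot be reached from the start state, so discard them.
P0 = {q3} | {q1}.
Stable partition: {q3} | {q1} — 2 equivalence classes.
q1 and q3 end up in different blocks, so they are distinguishable. For instance, the string 'ε' is accepted from only q3.

Yes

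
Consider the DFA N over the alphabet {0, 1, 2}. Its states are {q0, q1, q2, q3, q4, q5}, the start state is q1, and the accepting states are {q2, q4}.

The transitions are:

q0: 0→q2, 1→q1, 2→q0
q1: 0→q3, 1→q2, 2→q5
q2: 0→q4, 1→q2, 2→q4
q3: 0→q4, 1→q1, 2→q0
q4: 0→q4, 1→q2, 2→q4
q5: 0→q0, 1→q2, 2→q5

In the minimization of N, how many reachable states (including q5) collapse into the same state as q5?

Initial partition by acceptance: {q2,q4} | {q0,q1,q3,q5}.
Refine {q0,q1,q3,q5} on symbol 0: members go to different blocks, giving {q0,q3} and {q1,q5}.
Stable partition: {q2,q4} | {q0,q3} | {q1,q5} — 3 equivalence classes.
State q5 belongs to the block {q1,q5}, which has 2 states.

2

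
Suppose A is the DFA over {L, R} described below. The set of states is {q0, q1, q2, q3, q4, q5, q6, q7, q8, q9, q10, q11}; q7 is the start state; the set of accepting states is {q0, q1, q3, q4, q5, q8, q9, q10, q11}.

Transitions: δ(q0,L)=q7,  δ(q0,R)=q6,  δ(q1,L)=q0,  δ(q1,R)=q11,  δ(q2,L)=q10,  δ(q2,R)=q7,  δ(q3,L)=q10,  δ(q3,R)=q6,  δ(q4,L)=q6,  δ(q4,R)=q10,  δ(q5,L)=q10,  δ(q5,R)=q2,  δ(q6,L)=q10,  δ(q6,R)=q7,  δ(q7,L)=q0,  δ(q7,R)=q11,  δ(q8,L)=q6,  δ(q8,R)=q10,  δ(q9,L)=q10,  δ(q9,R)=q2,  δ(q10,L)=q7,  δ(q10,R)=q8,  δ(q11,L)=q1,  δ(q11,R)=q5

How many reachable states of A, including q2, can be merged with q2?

2

First remove the unreachable states {q3,q4,q9}; 9 states remain.
P0 = {q0,q1,q5,q8,q10,q11} | {q2,q6,q7}.
Refine {q0,q1,q5,q8,q10,q11} on symbol L: members go to different blocks, giving {q0,q8,q10} and {q1,q5,q11}.
On input R, block {q0,q8,q10} splits into {q8,q10} and {q0}.
On input L, block {q2,q6,q7} splits into {q2,q6} and {q7}.
On input L, block {q8,q10} splits into {q8} and {q10}.
On input L, block {q1,q5,q11} splits into {q1} and {q5} and {q11}.
Stable partition: {q8} | {q2,q6} | {q1} | {q0} | {q7} | {q10} | {q5} | {q11} — 8 equivalence classes.
State q2 belongs to the block {q2,q6}, which has 2 states.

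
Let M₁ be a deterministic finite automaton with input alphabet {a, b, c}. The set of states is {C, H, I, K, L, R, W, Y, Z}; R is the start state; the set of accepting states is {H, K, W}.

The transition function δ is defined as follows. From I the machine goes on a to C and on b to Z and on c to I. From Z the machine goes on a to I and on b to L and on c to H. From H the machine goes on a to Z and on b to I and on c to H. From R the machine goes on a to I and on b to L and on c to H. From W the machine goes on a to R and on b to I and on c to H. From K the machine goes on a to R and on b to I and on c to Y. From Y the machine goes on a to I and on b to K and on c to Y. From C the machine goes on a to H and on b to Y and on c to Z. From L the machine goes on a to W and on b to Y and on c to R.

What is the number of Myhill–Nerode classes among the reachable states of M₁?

P0 = {H,K,W} | {C,I,L,R,Y,Z}.
Split {H,K,W} by δ(·,c) → {H,W} and {K}.
Refine {C,I,L,R,Y,Z} on symbol a: members go to different blocks, giving {I,R,Y,Z} and {C,L}.
On input a, block {I,R,Y,Z} splits into {R,Y,Z} and {I}.
On input b, block {R,Y,Z} splits into {R,Z} and {Y}.
No further refinement is possible. Final partition (6 blocks): {H,W} | {R,Z} | {K} | {C,L} | {I} | {Y}.

6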